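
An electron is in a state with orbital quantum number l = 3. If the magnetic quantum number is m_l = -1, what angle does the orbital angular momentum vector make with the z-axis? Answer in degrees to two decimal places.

|L|² = l(l+1)ℏ² = 12ℏ², so |L| = 2√3 ℏ.
L_z = m_l ℏ = −1ℏ.
cos θ = L_z/|L| = -1/√12, so θ ≈ 106.78°.

θ ≈ 106.78°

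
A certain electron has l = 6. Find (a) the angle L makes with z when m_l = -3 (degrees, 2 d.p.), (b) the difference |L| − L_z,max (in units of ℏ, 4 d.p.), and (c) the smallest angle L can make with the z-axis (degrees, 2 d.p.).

θ(m_l=-3) ≈ 117.58°; |L|−L_z,max ≈ 0.4807ℏ; θ_min ≈ 22.21°

For m_l = -3: cos θ = -3/√42, θ ≈ 117.58°.
|L| − L_z,max = (√42 − 6)ℏ ≈ 0.4807ℏ.
cos θ_min = 6/√42, so θ_min ≈ 22.21°.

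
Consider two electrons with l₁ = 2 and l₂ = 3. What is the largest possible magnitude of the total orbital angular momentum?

|L_tot|_max = √30 ℏ ≈ 5.477ℏ

Angular momentum addition gives L = |l₁ − l₂|, …, l₁ + l₂.
Allowed values: L = 1, 2, 3, 4, 5.
The largest magnitude corresponds to L = 5: |L_tot| = ℏ√(5·6) = √30 ℏ.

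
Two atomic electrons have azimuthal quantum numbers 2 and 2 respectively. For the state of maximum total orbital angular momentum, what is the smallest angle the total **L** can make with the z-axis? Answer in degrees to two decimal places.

Angular momentum addition gives L = |l₁ − l₂|, …, l₁ + l₂.
Allowed values: L = 0, 1, 2, 3, 4.
The maximum is L = 4, with |L_tot| = ℏ√(4·5) = 2√5 ℏ.
The minimum angle with z is arccos(4/√20) ≈ 26.57°.

θ_min ≈ 26.57°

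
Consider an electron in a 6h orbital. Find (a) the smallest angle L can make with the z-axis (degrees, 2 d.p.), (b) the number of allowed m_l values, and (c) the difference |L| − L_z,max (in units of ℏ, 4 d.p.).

6h means n = 6, l = 5.
cos θ_min = 5/√30, so θ_min ≈ 24.09°.
There are 2l+1 = 11 values of m_l.
|L| − L_z,max = (√30 − 5)ℏ ≈ 0.4772ℏ.

θ_min ≈ 24.09°; 11 values; |L|−L_z,max ≈ 0.4772ℏ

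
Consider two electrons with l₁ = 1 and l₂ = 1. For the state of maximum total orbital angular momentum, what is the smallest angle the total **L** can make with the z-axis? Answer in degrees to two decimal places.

θ_min ≈ 35.26°

By the triangle rule, |l₁ − l₂| ≤ L ≤ l₁ + l₂.
L ∈ {0, 1, 2}.
The maximum is L = 2, with |L_tot| = ℏ√(2·3) = √6 ℏ.
The minimum angle with z is arccos(2/√6) ≈ 35.26°.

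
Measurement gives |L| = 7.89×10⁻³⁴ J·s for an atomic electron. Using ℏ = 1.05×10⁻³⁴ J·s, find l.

l = 7

In units of ℏ, |L| ≈ 7.514.
l(l+1) ≈ 7.514² ≈ 56.46, so l = 7.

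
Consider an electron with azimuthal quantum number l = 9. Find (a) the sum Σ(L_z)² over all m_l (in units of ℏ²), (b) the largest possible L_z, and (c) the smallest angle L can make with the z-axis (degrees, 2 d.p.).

Σ m_l² = 570, so Σ(L_z)² = 570 ℏ².
L_z,max = lℏ = 9ℏ.
cos θ_min = 9/√90, so θ_min ≈ 18.43°.

Σ(L_z)² = 570 ℏ²; L_z,max = 9ℏ; θ_min ≈ 18.43°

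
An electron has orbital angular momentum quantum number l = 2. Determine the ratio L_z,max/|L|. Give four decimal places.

|L| = √6 ℏ ≈ 2.4495ℏ, while L_z,max = lℏ = 2ℏ.
L_z,max/|L| = 2/√6 = 0.8165.

L_z,max/|L| = 0.8165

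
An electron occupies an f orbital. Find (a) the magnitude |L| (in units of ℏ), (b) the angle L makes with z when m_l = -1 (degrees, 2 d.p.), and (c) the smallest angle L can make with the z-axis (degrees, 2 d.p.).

|L| = 2√3 ℏ ≈ 3.464ℏ; θ(m_l=-1) ≈ 106.78°; θ_min ≈ 30.00°

For an f orbital, l = 3.
|L| = ℏ√(3·4) = 2√3 ℏ ≈ 3.464ℏ.
For m_l = -1: cos θ = -1/√12, θ ≈ 106.78°.
cos θ_min = 3/√12, so θ_min ≈ 30.00°.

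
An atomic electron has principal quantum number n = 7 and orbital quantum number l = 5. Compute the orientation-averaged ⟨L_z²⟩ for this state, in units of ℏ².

m_l ∈ {-5, -4, -3, -2, -1, 0, 1, 2, 3, 4, 5}.
⟨L_z²⟩ = ℏ²·(Σ m_l²)/(2l+1) = ℏ²·110/11 = 10ℏ².

⟨L_z²⟩ = 10 ℏ²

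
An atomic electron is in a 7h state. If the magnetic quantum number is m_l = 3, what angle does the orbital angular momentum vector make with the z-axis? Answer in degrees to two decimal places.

θ ≈ 56.79°

7h means n = 7, l = 5.
|L| = √(l(l+1)) ℏ = √30 ℏ.
L_z = m_l ℏ = 3ℏ.
cos θ = L_z/|L| = 3/√30, so θ ≈ 56.79°.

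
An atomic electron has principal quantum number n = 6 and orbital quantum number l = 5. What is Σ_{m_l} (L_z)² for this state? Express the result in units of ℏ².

Σ(L_z)² = 110 ℏ²

m_l ∈ {-5, -4, -3, -2, -1, 0, 1, 2, 3, 4, 5}.
Σ m_l² = l(l+1)(2l+1)/3 = 5·6·11/3 = 110.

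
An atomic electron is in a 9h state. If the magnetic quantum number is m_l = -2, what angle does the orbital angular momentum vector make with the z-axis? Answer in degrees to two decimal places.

θ ≈ 111.42°

The 9h subshell has l = 5.
|L| = ℏ√(l(l+1)) = √30 ℏ.
L_z = m_l ℏ = −2ℏ.
cos θ = L_z/|L| = -2/√30, so θ ≈ 111.42°.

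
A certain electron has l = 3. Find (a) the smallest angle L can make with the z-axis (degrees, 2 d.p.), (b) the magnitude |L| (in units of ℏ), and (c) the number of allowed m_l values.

cos θ_min = 3/√12, so θ_min ≈ 30.00°.
|L| = ℏ√(3·4) = 2√3 ℏ ≈ 3.464ℏ.
There are 2l+1 = 7 values of m_l.

θ_min ≈ 30.00°; |L| = 2√3 ℏ ≈ 3.464ℏ; 7 values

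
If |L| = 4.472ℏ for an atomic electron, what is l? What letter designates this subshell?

l = 4 (g orbital)

Since |L|² = l(l+1)ℏ², l(l+1) = 20.
The positive root is l = 4.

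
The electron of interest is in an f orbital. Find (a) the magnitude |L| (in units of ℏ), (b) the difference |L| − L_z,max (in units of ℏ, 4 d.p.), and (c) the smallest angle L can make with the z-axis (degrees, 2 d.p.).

For an f orbital, l = 3.
|L| = ℏ√(3·4) = 2√3 ℏ ≈ 3.464ℏ.
|L| − L_z,max = (2√3 − 3)ℏ ≈ 0.4641ℏ.
cos θ_min = 3/√12, so θ_min ≈ 30.00°.

|L| = 2√3 ℏ ≈ 3.464ℏ; |L|−L_z,max ≈ 0.4641ℏ; θ_min ≈ 30.00°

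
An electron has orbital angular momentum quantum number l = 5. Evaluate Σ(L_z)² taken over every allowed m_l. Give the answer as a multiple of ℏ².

m_l ∈ {-5, -4, -3, -2, -1, 0, 1, 2, 3, 4, 5}.
Σ m_l² = 2·(1 + 4 + 9 + 16 + 25) = 110.

Σ(L_z)² = 110 ℏ²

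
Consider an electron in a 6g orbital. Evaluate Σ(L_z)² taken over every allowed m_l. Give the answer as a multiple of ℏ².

6g means n = 6, l = 4.
The allowed m_l values are -4, -3, -2, -1, 0, 1, 2, 3, 4.
Σ m_l² = 2·(1 + 4 + 9 + 16) = 60.

Σ(L_z)² = 60 ℏ²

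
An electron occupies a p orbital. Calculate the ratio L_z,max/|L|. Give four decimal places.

L_z,max/|L| = 0.7071

The letter p corresponds to l = 1.
|L| = √2 ℏ ≈ 1.4142ℏ, while L_z,max = lℏ = 1ℏ.
L_z,max/|L| = 1/√2 = 0.7071.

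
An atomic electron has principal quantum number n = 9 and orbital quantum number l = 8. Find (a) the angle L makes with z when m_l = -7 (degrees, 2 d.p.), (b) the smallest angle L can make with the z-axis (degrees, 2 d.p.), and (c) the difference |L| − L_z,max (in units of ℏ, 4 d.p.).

For m_l = -7: cos θ = -7/√72, θ ≈ 145.58°.
cos θ_min = 8/√72, so θ_min ≈ 19.47°.
|L| − L_z,max = (6√2 − 8)ℏ ≈ 0.4853ℏ.

θ(m_l=-7) ≈ 145.58°; θ_min ≈ 19.47°; |L|−L_z,max ≈ 0.4853ℏ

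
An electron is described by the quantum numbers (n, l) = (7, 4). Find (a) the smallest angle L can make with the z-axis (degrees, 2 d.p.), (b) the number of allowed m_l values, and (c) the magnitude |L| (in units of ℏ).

θ_min ≈ 26.57°; 9 values; |L| = 2√5 ℏ ≈ 4.472ℏ

cos θ_min = 4/√20, so θ_min ≈ 26.57°.
There are 2l+1 = 9 values of m_l.
|L| = ℏ√(4·5) = 2√5 ℏ ≈ 4.472ℏ.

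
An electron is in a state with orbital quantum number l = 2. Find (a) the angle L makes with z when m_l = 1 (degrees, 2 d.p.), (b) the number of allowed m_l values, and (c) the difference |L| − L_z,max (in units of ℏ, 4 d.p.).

For m_l = 1: cos θ = 1/√6, θ ≈ 65.91°.
There are 2l+1 = 5 values of m_l.
|L| − L_z,max = (√6 − 2)ℏ ≈ 0.4495ℏ.

θ(m_l=1) ≈ 65.91°; 5 values; |L|−L_z,max ≈ 0.4495ℏ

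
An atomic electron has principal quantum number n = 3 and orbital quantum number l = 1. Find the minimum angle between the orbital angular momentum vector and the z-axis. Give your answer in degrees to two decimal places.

|L| = ℏ√(l(l+1)) = √2 ℏ.
The smallest angle corresponds to the largest L_z, i.e. m_l = l = 1, giving L_z = 1ℏ.
cos θ_min = 1/√2, so θ_min ≈ 45.00°.

θ_min ≈ 45.00°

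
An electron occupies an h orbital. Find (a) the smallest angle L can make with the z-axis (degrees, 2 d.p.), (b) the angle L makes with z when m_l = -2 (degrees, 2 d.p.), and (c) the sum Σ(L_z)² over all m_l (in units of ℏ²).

An h state has l = 5.
cos θ_min = 5/√30, so θ_min ≈ 24.09°.
For m_l = -2: cos θ = -2/√30, θ ≈ 111.42°.
Σ m_l² = 110, so Σ(L_z)² = 110 ℏ².

θ_min ≈ 24.09°; θ(m_l=-2) ≈ 111.42°; Σ(L_z)² = 110 ℏ²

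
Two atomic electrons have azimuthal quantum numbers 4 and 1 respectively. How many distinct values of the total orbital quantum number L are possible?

3

L runs from |4 − 1| = 3 to 4 + 1 = 5.
Allowed values: L = 3, 4, 5.
That is 3 values.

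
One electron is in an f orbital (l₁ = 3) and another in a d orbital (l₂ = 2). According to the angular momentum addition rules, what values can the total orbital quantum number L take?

L = 1, 2, 3, 4, 5

Angular momentum addition gives L = |l₁ − l₂|, …, l₁ + l₂.
L ∈ {1, 2, 3, 4, 5}.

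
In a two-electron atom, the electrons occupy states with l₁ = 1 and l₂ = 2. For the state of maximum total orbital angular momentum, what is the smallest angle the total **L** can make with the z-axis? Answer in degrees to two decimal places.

Angular momentum addition gives L = |l₁ − l₂|, …, l₁ + l₂.
Allowed values: L = 1, 2, 3.
The maximum is L = 3, with |L_tot| = ℏ√(3·4) = 2√3 ℏ.
The minimum angle with z is arccos(3/√12) ≈ 30.00°.

θ_min ≈ 30.00°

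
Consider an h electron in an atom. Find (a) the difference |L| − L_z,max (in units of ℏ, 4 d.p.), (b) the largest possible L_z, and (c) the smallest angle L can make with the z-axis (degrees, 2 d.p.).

|L|−L_z,max ≈ 0.4772ℏ; L_z,max = 5ℏ; θ_min ≈ 24.09°

For an h orbital, l = 5.
|L| − L_z,max = (√30 − 5)ℏ ≈ 0.4772ℏ.
L_z,max = lℏ = 5ℏ.
cos θ_min = 5/√30, so θ_min ≈ 24.09°.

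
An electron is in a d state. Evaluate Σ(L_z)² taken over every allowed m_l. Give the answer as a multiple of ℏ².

Σ(L_z)² = 10 ℏ²

A d state has l = 2.
m_l ∈ {-2, -1, 0, 1, 2}.
Σ m_l² = l(l+1)(2l+1)/3 = 2·3·5/3 = 10.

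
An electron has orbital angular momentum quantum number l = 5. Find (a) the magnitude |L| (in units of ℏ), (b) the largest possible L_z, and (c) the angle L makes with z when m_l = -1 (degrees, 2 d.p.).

|L| = √30 ℏ ≈ 5.477ℏ; L_z,max = 5ℏ; θ(m_l=-1) ≈ 100.52°

|L| = ℏ√(5·6) = √30 ℏ ≈ 5.477ℏ.
L_z,max = lℏ = 5ℏ.
For m_l = -1: cos θ = -1/√30, θ ≈ 100.52°.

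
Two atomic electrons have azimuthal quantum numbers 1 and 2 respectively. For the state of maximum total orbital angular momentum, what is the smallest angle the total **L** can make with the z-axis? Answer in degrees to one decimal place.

θ_min ≈ 30.0°

L runs from |1 − 2| = 1 to 1 + 2 = 3.
L ∈ {1, 2, 3}.
The maximum is L = 3, with |L_tot| = ℏ√(3·4) = 2√3 ℏ.
The minimum angle with z is arccos(3/√12) ≈ 30.0°.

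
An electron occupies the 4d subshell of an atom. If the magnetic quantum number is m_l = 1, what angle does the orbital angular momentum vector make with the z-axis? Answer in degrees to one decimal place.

The 4d subshell has l = 2.
|L|² = l(l+1)ℏ² = 6ℏ², so |L| = √6 ℏ.
L_z = m_l ℏ = 1ℏ.
cos θ = L_z/|L| = 1/√6, so θ ≈ 65.9°.

θ ≈ 65.9°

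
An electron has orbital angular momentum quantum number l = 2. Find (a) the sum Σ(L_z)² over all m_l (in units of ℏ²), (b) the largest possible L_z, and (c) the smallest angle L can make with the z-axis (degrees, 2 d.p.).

Σ(L_z)² = 10 ℏ²; L_z,max = 2ℏ; θ_min ≈ 35.26°

Σ m_l² = 10, so Σ(L_z)² = 10 ℏ².
L_z,max = lℏ = 2ℏ.
cos θ_min = 2/√6, so θ_min ≈ 35.26°.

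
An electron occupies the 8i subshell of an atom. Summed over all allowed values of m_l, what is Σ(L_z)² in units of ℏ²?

8i means n = 8, l = 6.
The allowed m_l values are -6, -5, -4, -3, -2, -1, 0, 1, 2, 3, 4, 5, 6.
Summing m² from −6 to 6: Σ m_l² = 182.

Σ(L_z)² = 182 ℏ²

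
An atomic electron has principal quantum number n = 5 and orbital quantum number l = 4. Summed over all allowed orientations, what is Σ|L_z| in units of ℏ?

Σ|L_z| = 20 ℏ

m_l runs from −4 to 4, i.e. {-4, -3, -2, -1, 0, 1, 2, 3, 4}.
Σ|m_l| = 2(1+2+…+4) = 20.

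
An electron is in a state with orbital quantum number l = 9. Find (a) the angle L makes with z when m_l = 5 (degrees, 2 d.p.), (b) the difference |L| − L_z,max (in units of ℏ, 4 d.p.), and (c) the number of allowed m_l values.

For m_l = 5: cos θ = 5/√90, θ ≈ 58.19°.
|L| − L_z,max = (3√10 − 9)ℏ ≈ 0.4868ℏ.
There are 2l+1 = 19 values of m_l.

θ(m_l=5) ≈ 58.19°; |L|−L_z,max ≈ 0.4868ℏ; 19 values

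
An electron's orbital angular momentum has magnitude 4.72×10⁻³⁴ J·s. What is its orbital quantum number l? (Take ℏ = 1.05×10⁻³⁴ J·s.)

l = 4

Dividing by ℏ: |L|/ℏ ≈ 4.495.
l(l+1) ≈ 4.495² ≈ 20.21, so l = 4.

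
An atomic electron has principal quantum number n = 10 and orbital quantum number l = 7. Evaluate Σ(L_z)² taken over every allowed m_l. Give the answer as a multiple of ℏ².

m_l runs from −7 to 7, i.e. {-7, -6, -5, -4, -3, -2, -1, 0, 1, 2, 3, 4, 5, 6, 7}.
Summing m² from −7 to 7: Σ m_l² = 280.

Σ(L_z)² = 280 ℏ²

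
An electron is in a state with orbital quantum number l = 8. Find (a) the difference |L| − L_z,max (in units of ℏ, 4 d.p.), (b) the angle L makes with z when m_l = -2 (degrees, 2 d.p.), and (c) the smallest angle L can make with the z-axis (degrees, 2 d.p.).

|L| − L_z,max = (6√2 − 8)ℏ ≈ 0.4853ℏ.
For m_l = -2: cos θ = -2/√72, θ ≈ 103.63°.
cos θ_min = 8/√72, so θ_min ≈ 19.47°.

|L|−L_z,max ≈ 0.4853ℏ; θ(m_l=-2) ≈ 103.63°; θ_min ≈ 19.47°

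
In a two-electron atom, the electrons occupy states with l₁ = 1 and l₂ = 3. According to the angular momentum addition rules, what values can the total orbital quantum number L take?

Angular momentum addition gives L = |l₁ − l₂|, …, l₁ + l₂.
L ∈ {2, 3, 4}.

L = 2, 3, 4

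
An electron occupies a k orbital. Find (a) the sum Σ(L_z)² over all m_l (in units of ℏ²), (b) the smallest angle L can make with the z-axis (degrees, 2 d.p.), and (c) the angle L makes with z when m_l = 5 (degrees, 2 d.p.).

The letter k corresponds to l = 7.
Σ m_l² = 280, so Σ(L_z)² = 280 ℏ².
cos θ_min = 7/√56, so θ_min ≈ 20.70°.
For m_l = 5: cos θ = 5/√56, θ ≈ 48.08°.

Σ(L_z)² = 280 ℏ²; θ_min ≈ 20.70°; θ(m_l=5) ≈ 48.08°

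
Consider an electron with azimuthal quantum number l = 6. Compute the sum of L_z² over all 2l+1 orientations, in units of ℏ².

Σ(L_z)² = 182 ℏ²

m_l ∈ {-6, -5, -4, -3, -2, -1, 0, 1, 2, 3, 4, 5, 6}.
Σ m_l² = l(l+1)(2l+1)/3 = 6·7·13/3 = 182.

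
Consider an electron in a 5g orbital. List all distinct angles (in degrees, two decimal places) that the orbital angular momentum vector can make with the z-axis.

θ ∈ {26.57°, 47.87°, 63.43°, 77.08°, 90.00°, 102.92°, 116.57°, 132.13°, 153.43°}

The 5g subshell has l = 4.
|L|² = l(l+1)ℏ² = 20ℏ², so |L| = 2√5 ℏ.
cos θ = m_l/√20 for each m_l ∈ {-4, -3, -2, -1, 0, 1, 2, 3, 4}.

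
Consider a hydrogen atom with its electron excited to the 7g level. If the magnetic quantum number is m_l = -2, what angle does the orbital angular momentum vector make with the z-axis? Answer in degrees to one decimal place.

θ ≈ 116.6°

The 7g level has l = 4.
|L| = ℏ√(l(l+1)) = 2√5 ℏ.
L_z = m_l ℏ = −2ℏ.
cos θ = L_z/|L| = -2/√20, so θ ≈ 116.6°.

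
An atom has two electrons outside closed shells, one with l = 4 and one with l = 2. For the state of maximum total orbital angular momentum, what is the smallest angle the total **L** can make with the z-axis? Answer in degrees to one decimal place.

L runs from |4 − 2| = 2 to 4 + 2 = 6.
So L can be 2, 3, 4, 5, 6.
The maximum is L = 6, with |L_tot| = ℏ√(6·7) = √42 ℏ.
The minimum angle with z is arccos(6/√42) ≈ 22.2°.

θ_min ≈ 22.2°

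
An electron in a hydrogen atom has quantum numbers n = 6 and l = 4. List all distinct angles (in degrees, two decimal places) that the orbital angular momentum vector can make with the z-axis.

θ ∈ {26.57°, 47.87°, 63.43°, 77.08°, 90.00°, 102.92°, 116.57°, 132.13°, 153.43°}

|L| = √(l(l+1)) ℏ = 2√5 ℏ.
cos θ = m_l/√20 for each m_l ∈ {-4, -3, -2, -1, 0, 1, 2, 3, 4}.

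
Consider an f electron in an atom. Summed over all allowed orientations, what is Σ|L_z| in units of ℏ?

Σ|L_z| = 12 ℏ

The letter f corresponds to l = 3.
m_l ∈ {-3, -2, -1, 0, 1, 2, 3}.
Σ|m_l| = 2·3(3+1)/2 = 12.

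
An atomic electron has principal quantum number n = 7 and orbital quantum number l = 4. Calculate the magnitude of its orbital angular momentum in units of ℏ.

|L| = ℏ√(l(l+1)) = ℏ√(4·5) = 2√5 ℏ

|L| = 2√5 ℏ ≈ 4.472ℏ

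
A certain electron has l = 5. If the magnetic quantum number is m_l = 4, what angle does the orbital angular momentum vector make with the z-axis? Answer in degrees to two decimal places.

θ ≈ 43.09°

|L| = √(l(l+1)) ℏ = √30 ℏ.
L_z = m_l ℏ = 4ℏ.
cos θ = L_z/|L| = 4/√30, so θ ≈ 43.09°.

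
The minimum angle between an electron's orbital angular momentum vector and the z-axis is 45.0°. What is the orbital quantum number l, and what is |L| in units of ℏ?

cos²θ_min = l/(l+1) = 0.5000.
Solving: l = 1.
Then |L| = ℏ√(1·2) = √2 ℏ.

l = 1, |L| = √2 ℏ ≈ 1.414ℏ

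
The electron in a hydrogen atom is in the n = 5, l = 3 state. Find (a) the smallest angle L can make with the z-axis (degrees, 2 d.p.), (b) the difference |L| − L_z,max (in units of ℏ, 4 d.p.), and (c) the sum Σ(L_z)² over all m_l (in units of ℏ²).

θ_min ≈ 30.00°; |L|−L_z,max ≈ 0.4641ℏ; Σ(L_z)² = 28 ℏ²

cos θ_min = 3/√12, so θ_min ≈ 30.00°.
|L| − L_z,max = (2√3 − 3)ℏ ≈ 0.4641ℏ.
Σ m_l² = 28, so Σ(L_z)² = 28 ℏ².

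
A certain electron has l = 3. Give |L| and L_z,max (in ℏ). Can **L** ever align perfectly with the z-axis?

No: L_z,max = 3ℏ < |L| = 2√3 ℏ ≈ 3.464ℏ

|L| = 2√3 ℏ ≈ 3.4641ℏ, while L_z,max = lℏ = 3ℏ.
Since |L| > L_z,max, the vector can never point exactly along z; the closest it comes is θ_min = arccos(3/√12) ≈ 30.0°.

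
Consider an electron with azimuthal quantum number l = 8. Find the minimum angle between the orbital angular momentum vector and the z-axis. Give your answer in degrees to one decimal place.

θ_min ≈ 19.5°

|L|² = l(l+1)ℏ² = 72ℏ², so |L| = 6√2 ℏ.
The smallest angle corresponds to the largest L_z, i.e. m_l = l = 8, giving L_z = 8ℏ.
cos θ_min = 8/√72, so θ_min ≈ 19.5°.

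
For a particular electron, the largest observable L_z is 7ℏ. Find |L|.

|L| = 2√14 ℏ ≈ 7.483ℏ

L_z,max = lℏ, so l = 7.
|L| = ℏ√(l(l+1)) = 2√14 ℏ.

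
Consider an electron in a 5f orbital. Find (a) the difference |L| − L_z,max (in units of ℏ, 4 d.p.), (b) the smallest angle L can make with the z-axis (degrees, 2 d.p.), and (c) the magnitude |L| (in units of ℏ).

5f means n = 5, l = 3.
|L| − L_z,max = (2√3 − 3)ℏ ≈ 0.4641ℏ.
cos θ_min = 3/√12, so θ_min ≈ 30.00°.
|L| = ℏ√(3·4) = 2√3 ℏ ≈ 3.464ℏ.

|L|−L_z,max ≈ 0.4641ℏ; θ_min ≈ 30.00°; |L| = 2√3 ℏ ≈ 3.464ℏ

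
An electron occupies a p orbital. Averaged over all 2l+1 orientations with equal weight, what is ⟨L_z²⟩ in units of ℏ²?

A p state has l = 1.
The allowed m_l values are -1, 0, 1.
⟨L_z²⟩ = ℏ²·(Σ m_l²)/(2l+1) = ℏ²·2/3 = 0.6667ℏ².

⟨L_z²⟩ = 0.6667 ℏ²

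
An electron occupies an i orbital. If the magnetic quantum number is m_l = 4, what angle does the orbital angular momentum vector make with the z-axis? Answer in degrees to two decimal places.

I corresponds to l = 6.
|L| = √(l(l+1)) ℏ = √42 ℏ.
L_z = m_l ℏ = 4ℏ.
cos θ = L_z/|L| = 4/√42, so θ ≈ 51.89°.

θ ≈ 51.89°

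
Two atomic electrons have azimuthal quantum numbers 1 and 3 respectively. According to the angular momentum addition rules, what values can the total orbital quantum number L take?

Angular momentum addition gives L = |l₁ − l₂|, …, l₁ + l₂.
So L can be 2, 3, 4.

L = 2, 3, 4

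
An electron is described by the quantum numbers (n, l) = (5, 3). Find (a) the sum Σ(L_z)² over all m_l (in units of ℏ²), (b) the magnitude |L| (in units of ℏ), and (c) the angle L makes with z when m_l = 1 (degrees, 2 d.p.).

Σ(L_z)² = 28 ℏ²; |L| = 2√3 ℏ ≈ 3.464ℏ; θ(m_l=1) ≈ 73.22°

Σ m_l² = 28, so Σ(L_z)² = 28 ℏ².
|L| = ℏ√(3·4) = 2√3 ℏ ≈ 3.464ℏ.
For m_l = 1: cos θ = 1/√12, θ ≈ 73.22°.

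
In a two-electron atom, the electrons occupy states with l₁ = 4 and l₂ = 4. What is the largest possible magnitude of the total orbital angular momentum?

|L_tot|_max = 6√2 ℏ ≈ 8.485ℏ

Angular momentum addition gives L = |l₁ − l₂|, …, l₁ + l₂.
Allowed values: L = 0, 1, 2, 3, 4, 5, 6, 7, 8.
The largest magnitude corresponds to L = 8: |L_tot| = ℏ√(8·9) = 6√2 ℏ.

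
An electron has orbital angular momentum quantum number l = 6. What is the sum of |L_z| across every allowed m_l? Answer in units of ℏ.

m_l runs from −6 to 6, i.e. {-6, -5, -4, -3, -2, -1, 0, 1, 2, 3, 4, 5, 6}.
Σ|m_l| = l(l+1) = 42.

Σ|L_z| = 42 ℏ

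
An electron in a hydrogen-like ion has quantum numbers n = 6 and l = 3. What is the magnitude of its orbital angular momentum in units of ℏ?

|L| = 2√3 ℏ ≈ 3.464ℏ

|L| = ℏ√(l(l+1)) = ℏ√(3·4) = 2√3 ℏ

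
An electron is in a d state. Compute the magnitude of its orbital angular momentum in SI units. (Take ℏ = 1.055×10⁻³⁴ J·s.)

D corresponds to l = 2.
|L| = ℏ√(l(l+1)) = ℏ√(2·3) = √6 ℏ
Numerically, |L| = 2.449 × (1.055×10⁻³⁴ J·s) = 2.584×10⁻³⁴ J·s.

|L| = 2.584×10⁻³⁴ J·s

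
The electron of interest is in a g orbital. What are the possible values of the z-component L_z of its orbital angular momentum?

The letter g corresponds to l = 4.
L_z = m_l ℏ with m_l ranging from −l to +l in integer steps.
For l = 4: m_l ∈ {-4, -3, -2, -1, 0, 1, 2, 3, 4}.

L_z ∈ {−4ℏ, −3ℏ, −2ℏ, −ℏ, 0, ℏ, 2ℏ, 3ℏ, 4ℏ}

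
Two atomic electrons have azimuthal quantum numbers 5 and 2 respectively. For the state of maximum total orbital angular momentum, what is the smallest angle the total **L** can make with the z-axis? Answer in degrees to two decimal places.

L runs from |5 − 2| = 3 to 5 + 2 = 7.
L ∈ {3, 4, 5, 6, 7}.
The maximum is L = 7, with |L_tot| = ℏ√(7·8) = 2√14 ℏ.
The minimum angle with z is arccos(7/√56) ≈ 20.70°.

θ_min ≈ 20.70°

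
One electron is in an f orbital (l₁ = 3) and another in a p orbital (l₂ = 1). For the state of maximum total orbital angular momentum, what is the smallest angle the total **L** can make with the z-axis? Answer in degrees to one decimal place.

Angular momentum addition gives L = |l₁ − l₂|, …, l₁ + l₂.
So L can be 2, 3, 4.
The maximum is L = 4, with |L_tot| = ℏ√(4·5) = 2√5 ℏ.
The minimum angle with z is arccos(4/√20) ≈ 26.6°.

θ_min ≈ 26.6°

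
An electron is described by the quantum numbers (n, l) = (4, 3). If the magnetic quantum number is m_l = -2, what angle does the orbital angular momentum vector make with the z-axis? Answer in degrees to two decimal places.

|L| = ℏ√(l(l+1)) = 2√3 ℏ.
L_z = m_l ℏ = −2ℏ.
cos θ = L_z/|L| = -2/√12, so θ ≈ 125.26°.

θ ≈ 125.26°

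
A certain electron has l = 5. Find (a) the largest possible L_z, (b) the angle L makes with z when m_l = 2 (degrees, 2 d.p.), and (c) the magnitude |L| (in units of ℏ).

L_z,max = lℏ = 5ℏ.
For m_l = 2: cos θ = 2/√30, θ ≈ 68.58°.
|L| = ℏ√(5·6) = √30 ℏ ≈ 5.477ℏ.

L_z,max = 5ℏ; θ(m_l=2) ≈ 68.58°; |L| = √30 ℏ ≈ 5.477ℏ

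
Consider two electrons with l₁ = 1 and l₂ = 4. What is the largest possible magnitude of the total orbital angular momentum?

The total orbital quantum number L ranges from |l₁ − l₂| to l₁ + l₂ in integer steps.
Allowed values: L = 3, 4, 5.
The largest magnitude corresponds to L = 5: |L_tot| = ℏ√(5·6) = √30 ℏ.

|L_tot|_max = √30 ℏ ≈ 5.477ℏ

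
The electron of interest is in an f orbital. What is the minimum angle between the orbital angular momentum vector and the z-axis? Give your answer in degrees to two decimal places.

θ_min ≈ 30.00°

For an f orbital, l = 3.
|L|² = l(l+1)ℏ² = 12ℏ², so |L| = 2√3 ℏ.
The smallest angle corresponds to the largest L_z, i.e. m_l = l = 3, giving L_z = 3ℏ.
cos θ_min = 3/√12, so θ_min ≈ 30.00°.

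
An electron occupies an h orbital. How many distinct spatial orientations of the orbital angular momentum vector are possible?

11

H corresponds to l = 5.
The number of m_l values is 2l + 1 = 2·5 + 1 = 11.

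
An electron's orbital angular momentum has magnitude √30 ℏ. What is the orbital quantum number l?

(|L|/ℏ)² = l(l+1) = 30.
l² + l − 30 = 0 ⇒ l = 5.

l = 5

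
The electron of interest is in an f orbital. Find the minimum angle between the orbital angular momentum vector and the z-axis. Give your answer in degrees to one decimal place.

F corresponds to l = 3.
|L| = ℏ√(l(l+1)) = 2√3 ℏ.
The smallest angle corresponds to the largest L_z, i.e. m_l = l = 3, giving L_z = 3ℏ.
cos θ_min = 3/√12, so θ_min ≈ 30.0°.

θ_min ≈ 30.0°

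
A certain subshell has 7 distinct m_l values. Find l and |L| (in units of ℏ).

7 = 2l + 1, so l = (7−1)/2 = 3.
|L| = ℏ√(l(l+1)) = ℏ√(3·4) = 2√3 ℏ.

l = 3, |L| = 2√3 ℏ ≈ 3.464ℏ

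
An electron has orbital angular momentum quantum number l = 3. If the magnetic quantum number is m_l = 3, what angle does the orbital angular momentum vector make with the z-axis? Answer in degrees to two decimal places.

|L| = ℏ√(l(l+1)) = 2√3 ℏ.
L_z = m_l ℏ = 3ℏ.
cos θ = L_z/|L| = 3/√12, so θ ≈ 30.00°.

θ ≈ 30.00°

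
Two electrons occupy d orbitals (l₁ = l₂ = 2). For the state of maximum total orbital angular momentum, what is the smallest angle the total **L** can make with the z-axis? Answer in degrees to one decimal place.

L runs from |2 − 2| = 0 to 2 + 2 = 4.
Allowed values: L = 0, 1, 2, 3, 4.
The maximum is L = 4, with |L_tot| = ℏ√(4·5) = 2√5 ℏ.
The minimum angle with z is arccos(4/√20) ≈ 26.6°.

θ_min ≈ 26.6°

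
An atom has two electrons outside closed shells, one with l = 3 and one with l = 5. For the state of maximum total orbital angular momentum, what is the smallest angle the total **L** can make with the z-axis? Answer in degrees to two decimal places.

θ_min ≈ 19.47°

L runs from |3 − 5| = 2 to 3 + 5 = 8.
Allowed values: L = 2, 3, 4, 5, 6, 7, 8.
The maximum is L = 8, with |L_tot| = ℏ√(8·9) = 6√2 ℏ.
The minimum angle with z is arccos(8/√72) ≈ 19.47°.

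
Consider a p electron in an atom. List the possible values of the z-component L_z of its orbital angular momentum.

For a p orbital, l = 1.
L_z = m_l ℏ with m_l ranging from −l to +l in integer steps.
For l = 1: m_l ∈ {-1, 0, 1}.

L_z ∈ {−ℏ, 0, ℏ}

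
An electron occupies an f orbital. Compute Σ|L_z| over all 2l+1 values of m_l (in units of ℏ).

An f state has l = 3.
m_l ∈ {-3, -2, -1, 0, 1, 2, 3}.
Σ|m_l| = l(l+1) = 12.

Σ|L_z| = 12 ℏ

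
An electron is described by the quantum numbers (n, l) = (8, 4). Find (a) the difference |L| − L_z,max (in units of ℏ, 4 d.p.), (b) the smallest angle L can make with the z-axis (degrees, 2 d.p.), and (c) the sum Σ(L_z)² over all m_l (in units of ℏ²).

|L|−L_z,max ≈ 0.4721ℏ; θ_min ≈ 26.57°; Σ(L_z)² = 60 ℏ²

|L| − L_z,max = (2√5 − 4)ℏ ≈ 0.4721ℏ.
cos θ_min = 4/√20, so θ_min ≈ 26.57°.
Σ m_l² = 60, so Σ(L_z)² = 60 ℏ².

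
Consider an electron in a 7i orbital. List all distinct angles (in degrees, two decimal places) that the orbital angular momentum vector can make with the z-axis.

θ ∈ {22.21°, 39.51°, 51.89°, 62.42°, 72.02°, 81.12°, 90.00°, 98.88°, 107.98°, 117.58°, 128.11°, 140.49°, 157.79°}

7i means n = 7, l = 6.
|L|² = l(l+1)ℏ² = 42ℏ², so |L| = √42 ℏ.
cos θ = m_l/√42 for each m_l ∈ {-6, -5, -4, -3, -2, -1, 0, 1, 2, 3, 4, 5, 6}.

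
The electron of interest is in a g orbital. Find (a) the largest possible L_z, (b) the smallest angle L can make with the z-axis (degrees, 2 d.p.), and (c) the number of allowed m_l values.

G corresponds to l = 4.
L_z,max = lℏ = 4ℏ.
cos θ_min = 4/√20, so θ_min ≈ 26.57°.
There are 2l+1 = 9 values of m_l.

L_z,max = 4ℏ; θ_min ≈ 26.57°; 9 values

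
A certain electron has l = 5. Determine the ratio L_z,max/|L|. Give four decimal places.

L_z,max/|L| = 0.9129

|L| = √30 ℏ ≈ 5.4772ℏ, while L_z,max = lℏ = 5ℏ.
L_z,max/|L| = 5/√30 = 0.9129.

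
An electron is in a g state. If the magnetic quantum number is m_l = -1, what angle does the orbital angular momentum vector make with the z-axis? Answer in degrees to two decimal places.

A g state has l = 4.
|L| = ℏ√(l(l+1)) = 2√5 ℏ.
L_z = m_l ℏ = −1ℏ.
cos θ = L_z/|L| = -1/√20, so θ ≈ 102.92°.

θ ≈ 102.92°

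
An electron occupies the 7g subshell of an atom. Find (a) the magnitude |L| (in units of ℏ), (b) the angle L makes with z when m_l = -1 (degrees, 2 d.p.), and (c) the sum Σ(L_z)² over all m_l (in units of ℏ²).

For 7g, l = 4.
|L| = ℏ√(4·5) = 2√5 ℏ ≈ 4.472ℏ.
For m_l = -1: cos θ = -1/√20, θ ≈ 102.92°.
Σ m_l² = 60, so Σ(L_z)² = 60 ℏ².

|L| = 2√5 ℏ ≈ 4.472ℏ; θ(m_l=-1) ≈ 102.92°; Σ(L_z)² = 60 ℏ²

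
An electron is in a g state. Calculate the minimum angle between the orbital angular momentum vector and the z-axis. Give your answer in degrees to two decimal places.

θ_min ≈ 26.57°

G corresponds to l = 4.
|L| = √(l(l+1)) ℏ = 2√5 ℏ.
The smallest angle corresponds to the largest L_z, i.e. m_l = l = 4, giving L_z = 4ℏ.
cos θ_min = 4/√20, so θ_min ≈ 26.57°.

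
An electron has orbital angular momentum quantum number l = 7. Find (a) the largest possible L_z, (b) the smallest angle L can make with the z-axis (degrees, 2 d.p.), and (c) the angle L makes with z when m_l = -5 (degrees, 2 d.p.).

L_z,max = lℏ = 7ℏ.
cos θ_min = 7/√56, so θ_min ≈ 20.70°.
For m_l = -5: cos θ = -5/√56, θ ≈ 131.92°.

L_z,max = 7ℏ; θ_min ≈ 20.70°; θ(m_l=-5) ≈ 131.92°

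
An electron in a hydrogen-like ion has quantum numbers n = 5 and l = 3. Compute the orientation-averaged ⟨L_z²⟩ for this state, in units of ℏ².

m_l ∈ {-3, -2, -1, 0, 1, 2, 3}.
⟨L_z²⟩ = ℏ²·l(l+1)/3 = 4ℏ².

⟨L_z²⟩ = 4 ℏ²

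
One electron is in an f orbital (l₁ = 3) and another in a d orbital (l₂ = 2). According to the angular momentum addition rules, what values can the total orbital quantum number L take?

L runs from |3 − 2| = 1 to 3 + 2 = 5.
So L can be 1, 2, 3, 4, 5.

L = 1, 2, 3, 4, 5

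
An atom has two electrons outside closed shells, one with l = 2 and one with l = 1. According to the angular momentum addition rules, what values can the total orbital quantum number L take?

L runs from |2 − 1| = 1 to 2 + 1 = 3.
So L can be 1, 2, 3.

L = 1, 2, 3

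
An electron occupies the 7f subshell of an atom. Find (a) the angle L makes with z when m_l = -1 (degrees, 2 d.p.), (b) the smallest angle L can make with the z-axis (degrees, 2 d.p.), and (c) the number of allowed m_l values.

θ(m_l=-1) ≈ 106.78°; θ_min ≈ 30.00°; 7 values

The 7f subshell has l = 3.
For m_l = -1: cos θ = -1/√12, θ ≈ 106.78°.
cos θ_min = 3/√12, so θ_min ≈ 30.00°.
There are 2l+1 = 7 values of m_l.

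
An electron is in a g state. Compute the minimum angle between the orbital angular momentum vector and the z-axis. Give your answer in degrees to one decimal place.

For a g orbital, l = 4.
|L|² = l(l+1)ℏ² = 20ℏ², so |L| = 2√5 ℏ.
The smallest angle corresponds to the largest L_z, i.e. m_l = l = 4, giving L_z = 4ℏ.
cos θ_min = 4/√20, so θ_min ≈ 26.6°.

θ_min ≈ 26.6°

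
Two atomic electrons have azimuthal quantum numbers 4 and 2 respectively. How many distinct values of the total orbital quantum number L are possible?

L runs from |4 − 2| = 2 to 4 + 2 = 6.
Allowed values: L = 2, 3, 4, 5, 6.
That is 5 values.

5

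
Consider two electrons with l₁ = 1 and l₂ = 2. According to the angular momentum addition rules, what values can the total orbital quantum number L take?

The total orbital quantum number L ranges from |l₁ − l₂| to l₁ + l₂ in integer steps.
Allowed values: L = 1, 2, 3.

L = 1, 2, 3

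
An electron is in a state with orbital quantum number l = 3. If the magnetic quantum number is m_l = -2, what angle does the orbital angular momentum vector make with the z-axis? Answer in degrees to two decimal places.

|L| = ℏ√(l(l+1)) = 2√3 ℏ.
L_z = m_l ℏ = −2ℏ.
cos θ = L_z/|L| = -2/√12, so θ ≈ 125.26°.

θ ≈ 125.26°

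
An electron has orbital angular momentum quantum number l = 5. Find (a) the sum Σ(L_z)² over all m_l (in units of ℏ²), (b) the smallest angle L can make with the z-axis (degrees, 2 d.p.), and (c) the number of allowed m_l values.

Σ(L_z)² = 110 ℏ²; θ_min ≈ 24.09°; 11 values

Σ m_l² = 110, so Σ(L_z)² = 110 ℏ².
cos θ_min = 5/√30, so θ_min ≈ 24.09°.
There are 2l+1 = 11 values of m_l.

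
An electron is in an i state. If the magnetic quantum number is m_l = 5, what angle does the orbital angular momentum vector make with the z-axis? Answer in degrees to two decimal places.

θ ≈ 39.51°

For an i orbital, l = 6.
|L| = √(l(l+1)) ℏ = √42 ℏ.
L_z = m_l ℏ = 5ℏ.
cos θ = L_z/|L| = 5/√42, so θ ≈ 39.51°.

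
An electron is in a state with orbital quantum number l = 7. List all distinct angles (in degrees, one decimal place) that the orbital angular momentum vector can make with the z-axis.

|L| = √(l(l+1)) ℏ = 2√14 ℏ.
cos θ = m_l/√56 for each m_l ∈ {-7, -6, -5, -4, -3, -2, -1, 0, 1, 2, 3, 4, 5, 6, 7}.

θ ∈ {20.7°, 36.7°, 48.1°, 57.7°, 66.4°, 74.5°, 82.3°, 90.0°, 97.7°, 105.5°, 113.6°, 122.3°, 131.9°, 143.3°, 159.3°}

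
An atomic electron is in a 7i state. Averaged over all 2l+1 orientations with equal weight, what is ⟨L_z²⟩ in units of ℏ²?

⟨L_z²⟩ = 14 ℏ²

The 7i subshell has l = 6.
m_l runs from −6 to 6, i.e. {-6, -5, -4, -3, -2, -1, 0, 1, 2, 3, 4, 5, 6}.
⟨L_z²⟩ = ℏ²·l(l+1)/3 = 14ℏ².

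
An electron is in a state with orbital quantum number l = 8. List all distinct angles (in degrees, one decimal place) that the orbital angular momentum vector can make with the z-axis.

θ ∈ {19.5°, 34.4°, 45.0°, 53.9°, 61.9°, 69.3°, 76.4°, 83.2°, 90.0°, 96.8°, 103.6°, 110.7°, 118.1°, 126.1°, 135.0°, 145.6°, 160.5°}

|L| = ℏ√(l(l+1)) = 6√2 ℏ.
cos θ = m_l/√72 for each m_l ∈ {-8, -7, -6, -5, -4, -3, -2, -1, 0, 1, 2, 3, 4, 5, 6, 7, 8}.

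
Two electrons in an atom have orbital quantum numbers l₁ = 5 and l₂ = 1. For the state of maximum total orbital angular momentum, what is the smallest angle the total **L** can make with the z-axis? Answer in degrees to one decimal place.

θ_min ≈ 22.2°

The total orbital quantum number L ranges from |l₁ − l₂| to l₁ + l₂ in integer steps.
Allowed values: L = 4, 5, 6.
The maximum is L = 6, with |L_tot| = ℏ√(6·7) = √42 ℏ.
The minimum angle with z is arccos(6/√42) ≈ 22.2°.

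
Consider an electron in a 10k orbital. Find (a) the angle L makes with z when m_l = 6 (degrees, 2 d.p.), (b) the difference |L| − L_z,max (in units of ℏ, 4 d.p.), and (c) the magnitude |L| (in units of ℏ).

The 10k subshell has l = 7.
For m_l = 6: cos θ = 6/√56, θ ≈ 36.70°.
|L| − L_z,max = (2√14 − 7)ℏ ≈ 0.4833ℏ.
|L| = ℏ√(7·8) = 2√14 ℏ ≈ 7.483ℏ.

θ(m_l=6) ≈ 36.70°; |L|−L_z,max ≈ 0.4833ℏ; |L| = 2√14 ℏ ≈ 7.483ℏ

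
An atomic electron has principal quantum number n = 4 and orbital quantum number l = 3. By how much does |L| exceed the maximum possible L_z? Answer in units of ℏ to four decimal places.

|L| = 2√3 ℏ ≈ 3.4641ℏ, while L_z,max = lℏ = 3ℏ.
The difference is (2√3 − 3)ℏ ≈ 0.4641ℏ.

|L| − L_z,max ≈ 0.4641ℏ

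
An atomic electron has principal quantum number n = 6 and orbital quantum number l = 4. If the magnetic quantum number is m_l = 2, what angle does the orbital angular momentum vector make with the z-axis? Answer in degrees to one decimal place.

|L| = ℏ√(l(l+1)) = 2√5 ℏ.
L_z = m_l ℏ = 2ℏ.
cos θ = L_z/|L| = 2/√20, so θ ≈ 63.4°.

θ ≈ 63.4°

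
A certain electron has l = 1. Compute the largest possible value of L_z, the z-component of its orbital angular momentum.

L_z = m_l ℏ with m_l ∈ {−1, …, 1}; the maximum is m_l = 1.

L_z,max = 1ℏ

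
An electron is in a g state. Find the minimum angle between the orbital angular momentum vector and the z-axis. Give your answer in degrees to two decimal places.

For a g orbital, l = 4.
|L|² = l(l+1)ℏ² = 20ℏ², so |L| = 2√5 ℏ.
The smallest angle corresponds to the largest L_z, i.e. m_l = l = 4, giving L_z = 4ℏ.
cos θ_min = 4/√20, so θ_min ≈ 26.57°.

θ_min ≈ 26.57°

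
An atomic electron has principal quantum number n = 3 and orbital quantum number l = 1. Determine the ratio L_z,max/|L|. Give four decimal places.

L_z,max/|L| = 0.7071

|L| = √2 ℏ ≈ 1.4142ℏ, while L_z,max = lℏ = 1ℏ.
L_z,max/|L| = 1/√2 = 0.7071.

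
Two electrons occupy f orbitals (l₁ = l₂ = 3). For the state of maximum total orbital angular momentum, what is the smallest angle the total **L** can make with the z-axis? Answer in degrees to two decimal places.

θ_min ≈ 22.21°

By the triangle rule, |l₁ − l₂| ≤ L ≤ l₁ + l₂.
So L can be 0, 1, 2, 3, 4, 5, 6.
The maximum is L = 6, with |L_tot| = ℏ√(6·7) = √42 ℏ.
The minimum angle with z is arccos(6/√42) ≈ 22.21°.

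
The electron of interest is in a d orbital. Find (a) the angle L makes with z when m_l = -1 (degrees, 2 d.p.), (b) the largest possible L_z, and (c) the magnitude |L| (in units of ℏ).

The letter d corresponds to l = 2.
For m_l = -1: cos θ = -1/√6, θ ≈ 114.09°.
L_z,max = lℏ = 2ℏ.
|L| = ℏ√(2·3) = √6 ℏ ≈ 2.449ℏ.

θ(m_l=-1) ≈ 114.09°; L_z,max = 2ℏ; |L| = √6 ℏ ≈ 2.449ℏ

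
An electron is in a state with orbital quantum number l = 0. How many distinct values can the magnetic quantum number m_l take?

The number of m_l values is 2l + 1 = 2·0 + 1 = 1.

1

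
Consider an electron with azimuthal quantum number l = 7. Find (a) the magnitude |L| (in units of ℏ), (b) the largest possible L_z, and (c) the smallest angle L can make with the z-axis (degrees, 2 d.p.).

|L| = ℏ√(7·8) = 2√14 ℏ ≈ 7.483ℏ.
L_z,max = lℏ = 7ℏ.
cos θ_min = 7/√56, so θ_min ≈ 20.70°.

|L| = 2√14 ℏ ≈ 7.483ℏ; L_z,max = 7ℏ; θ_min ≈ 20.70°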